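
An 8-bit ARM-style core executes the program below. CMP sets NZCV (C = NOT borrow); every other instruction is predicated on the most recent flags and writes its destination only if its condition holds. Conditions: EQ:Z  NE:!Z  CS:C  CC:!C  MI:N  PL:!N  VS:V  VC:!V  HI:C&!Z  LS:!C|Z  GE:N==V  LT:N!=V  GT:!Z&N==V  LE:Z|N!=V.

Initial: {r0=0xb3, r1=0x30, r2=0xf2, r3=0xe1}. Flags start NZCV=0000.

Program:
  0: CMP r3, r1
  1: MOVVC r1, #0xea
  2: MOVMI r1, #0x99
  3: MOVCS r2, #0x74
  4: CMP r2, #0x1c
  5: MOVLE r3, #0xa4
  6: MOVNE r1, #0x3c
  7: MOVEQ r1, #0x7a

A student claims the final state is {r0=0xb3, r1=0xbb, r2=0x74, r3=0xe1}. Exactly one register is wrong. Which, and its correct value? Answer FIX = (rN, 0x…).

0: ✓ CMP  NZCV=1010
1: ✓ MOVVC  r1←0xea
2: ✓ MOVMI  r1←0x99
3: ✓ MOVCS  r2←0x74
4: ✓ CMP  NZCV=0010
5: · MOVLE
6: ✓ MOVNE  r1←0x3c
7: · MOVEQ

FIX = (r1, 0x3c)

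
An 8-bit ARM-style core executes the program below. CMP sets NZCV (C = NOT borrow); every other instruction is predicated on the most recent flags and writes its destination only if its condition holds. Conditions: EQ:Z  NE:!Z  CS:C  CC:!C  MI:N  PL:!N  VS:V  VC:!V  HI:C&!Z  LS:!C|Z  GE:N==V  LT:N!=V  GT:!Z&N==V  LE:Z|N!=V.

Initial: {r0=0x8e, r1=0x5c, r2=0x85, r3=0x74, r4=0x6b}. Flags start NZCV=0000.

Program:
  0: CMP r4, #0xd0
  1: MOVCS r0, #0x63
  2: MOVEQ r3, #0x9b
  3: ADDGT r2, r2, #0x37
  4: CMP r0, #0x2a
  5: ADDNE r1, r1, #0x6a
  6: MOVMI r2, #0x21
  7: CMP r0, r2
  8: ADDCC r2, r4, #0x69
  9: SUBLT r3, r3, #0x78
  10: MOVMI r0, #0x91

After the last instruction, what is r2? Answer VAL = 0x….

0: ✓ CMP  NZCV=1001
1: · MOVCS
2: · MOVEQ
3: ✓ ADDGT  r2←0xbc
4: ✓ CMP  NZCV=0011
5: ✓ ADDNE  r1←0xc6
6: · MOVMI
7: ✓ CMP  NZCV=1000
8: ✓ ADDCC  r2←0xd4
9: ✓ SUBLT  r3←0xfc
10: ✓ MOVMI  r0←0x91

VAL = 0xd4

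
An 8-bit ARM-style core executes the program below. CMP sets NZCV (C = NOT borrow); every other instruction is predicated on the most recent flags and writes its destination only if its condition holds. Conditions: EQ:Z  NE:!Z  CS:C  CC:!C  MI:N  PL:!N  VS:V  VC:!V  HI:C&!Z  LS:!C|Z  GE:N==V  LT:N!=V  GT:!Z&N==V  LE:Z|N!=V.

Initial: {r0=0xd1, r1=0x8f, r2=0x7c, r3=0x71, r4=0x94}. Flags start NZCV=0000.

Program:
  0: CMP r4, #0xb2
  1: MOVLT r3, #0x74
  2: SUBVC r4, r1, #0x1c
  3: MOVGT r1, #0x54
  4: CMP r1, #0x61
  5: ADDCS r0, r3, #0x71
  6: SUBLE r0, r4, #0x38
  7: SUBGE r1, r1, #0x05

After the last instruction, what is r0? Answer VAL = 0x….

VAL = 0x3b

[0] flags=1000 → (cmp)
[1] flags=1000 LT?T → r3=0x74
[2] flags=1000 VC?T → r4=0x73
[3] flags=1000 GT?F → skip
[4] flags=0011 → (cmp)
[5] flags=0011 CS?T → r0=0xe5
[6] flags=0011 LE?T → r0=0x3b
[7] flags=0011 GE?F → skip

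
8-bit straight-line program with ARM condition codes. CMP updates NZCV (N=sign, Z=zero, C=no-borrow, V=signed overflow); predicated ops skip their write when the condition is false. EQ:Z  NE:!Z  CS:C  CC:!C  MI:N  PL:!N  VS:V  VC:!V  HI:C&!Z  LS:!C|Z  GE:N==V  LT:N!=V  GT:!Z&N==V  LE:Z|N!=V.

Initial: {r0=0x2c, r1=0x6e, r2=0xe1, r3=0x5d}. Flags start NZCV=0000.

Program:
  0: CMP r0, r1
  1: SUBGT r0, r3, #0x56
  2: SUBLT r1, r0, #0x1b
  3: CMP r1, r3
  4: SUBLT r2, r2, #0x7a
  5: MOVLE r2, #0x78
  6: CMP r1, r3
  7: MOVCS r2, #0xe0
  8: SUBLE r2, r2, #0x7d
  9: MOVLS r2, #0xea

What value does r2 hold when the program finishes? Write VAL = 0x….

[0] flags=1000 → (cmp)
[1] flags=1000 GT?F → skip
[2] flags=1000 LT?T → r1=0x11
[3] flags=1000 → (cmp)
[4] flags=1000 LT?T → r2=0x67
[5] flags=1000 LE?T → r2=0x78
[6] flags=1000 → (cmp)
[7] flags=1000 CS?F → skip
[8] flags=1000 LE?T → r2=0xfb
[9] flags=1000 LS?T → r2=0xea

VAL = 0xea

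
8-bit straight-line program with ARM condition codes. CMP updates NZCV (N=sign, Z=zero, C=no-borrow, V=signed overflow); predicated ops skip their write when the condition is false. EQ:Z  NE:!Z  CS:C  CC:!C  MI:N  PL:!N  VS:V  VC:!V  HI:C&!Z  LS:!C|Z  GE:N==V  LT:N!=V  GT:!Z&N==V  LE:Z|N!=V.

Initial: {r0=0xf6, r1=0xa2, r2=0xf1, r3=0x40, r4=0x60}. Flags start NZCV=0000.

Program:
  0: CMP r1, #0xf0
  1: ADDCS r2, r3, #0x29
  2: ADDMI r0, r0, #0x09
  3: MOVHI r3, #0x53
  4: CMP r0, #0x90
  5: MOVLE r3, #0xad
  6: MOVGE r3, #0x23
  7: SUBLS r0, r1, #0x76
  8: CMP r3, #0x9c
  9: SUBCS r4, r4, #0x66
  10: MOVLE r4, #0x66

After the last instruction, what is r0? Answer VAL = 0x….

VAL = 0xff

0: ✓ CMP  NZCV=1000
1: · ADDCS
2: ✓ ADDMI  r0←0xff
3: · MOVHI
4: ✓ CMP  NZCV=0010
5: · MOVLE
6: ✓ MOVGE  r3←0x23
7: · SUBLS
8: ✓ CMP  NZCV=1001
9: · SUBCS
10: · MOVLE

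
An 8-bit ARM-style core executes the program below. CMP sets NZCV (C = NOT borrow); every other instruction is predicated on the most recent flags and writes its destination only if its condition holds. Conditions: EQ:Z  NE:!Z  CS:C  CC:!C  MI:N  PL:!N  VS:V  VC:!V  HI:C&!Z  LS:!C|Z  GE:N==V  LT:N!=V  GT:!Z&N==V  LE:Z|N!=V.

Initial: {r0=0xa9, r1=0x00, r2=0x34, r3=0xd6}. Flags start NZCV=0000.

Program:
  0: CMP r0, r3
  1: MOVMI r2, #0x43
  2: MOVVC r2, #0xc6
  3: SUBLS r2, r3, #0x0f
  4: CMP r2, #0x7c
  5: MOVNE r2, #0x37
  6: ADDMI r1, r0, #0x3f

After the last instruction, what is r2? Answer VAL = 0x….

0: ✓ CMP  NZCV=1000
1: ✓ MOVMI  r2←0x43
2: ✓ MOVVC  r2←0xc6
3: ✓ SUBLS  r2←0xc7
4: ✓ CMP  NZCV=0011
5: ✓ MOVNE  r2←0x37
6: · ADDMI

VAL = 0x37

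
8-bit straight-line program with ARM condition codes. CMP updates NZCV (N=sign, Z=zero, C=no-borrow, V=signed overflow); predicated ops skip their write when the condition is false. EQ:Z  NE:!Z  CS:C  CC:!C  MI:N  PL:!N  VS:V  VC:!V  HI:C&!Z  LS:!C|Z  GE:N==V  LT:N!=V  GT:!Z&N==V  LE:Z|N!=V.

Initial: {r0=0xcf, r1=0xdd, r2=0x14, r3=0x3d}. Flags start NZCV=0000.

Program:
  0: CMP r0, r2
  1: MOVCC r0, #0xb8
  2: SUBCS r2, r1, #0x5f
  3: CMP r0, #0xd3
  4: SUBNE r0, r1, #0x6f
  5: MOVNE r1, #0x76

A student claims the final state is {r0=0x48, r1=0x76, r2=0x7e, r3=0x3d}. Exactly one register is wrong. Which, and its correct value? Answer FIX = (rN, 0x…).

[0] flags=1010 → (cmp)
[1] flags=1010 CC?F → skip
[2] flags=1010 CS?T → r2=0x7e
[3] flags=1000 → (cmp)
[4] flags=1000 NE?T → r0=0x6e
[5] flags=1000 NE?T → r1=0x76

FIX = (r0, 0x6e)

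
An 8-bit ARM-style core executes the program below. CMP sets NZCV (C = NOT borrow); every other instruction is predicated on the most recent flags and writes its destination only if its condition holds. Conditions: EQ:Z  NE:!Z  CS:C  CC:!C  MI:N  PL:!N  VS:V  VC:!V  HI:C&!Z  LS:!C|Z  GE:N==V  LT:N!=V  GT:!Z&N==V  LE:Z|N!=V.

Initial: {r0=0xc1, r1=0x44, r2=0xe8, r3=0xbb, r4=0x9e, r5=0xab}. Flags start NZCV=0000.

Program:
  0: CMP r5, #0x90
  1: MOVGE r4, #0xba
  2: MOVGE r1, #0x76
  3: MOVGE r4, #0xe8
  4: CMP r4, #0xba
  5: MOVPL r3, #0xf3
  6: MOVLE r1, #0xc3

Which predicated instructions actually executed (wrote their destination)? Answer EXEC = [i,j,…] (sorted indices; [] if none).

[0] flags=0010 → (cmp)
[1] flags=0010 GE?T → r4=0xba
[2] flags=0010 GE?T → r1=0x76
[3] flags=0010 GE?T → r4=0xe8
[4] flags=0010 → (cmp)
[5] flags=0010 PL?T → r3=0xf3
[6] flags=0010 LE?F → skip

EXEC = [1,2,3,5]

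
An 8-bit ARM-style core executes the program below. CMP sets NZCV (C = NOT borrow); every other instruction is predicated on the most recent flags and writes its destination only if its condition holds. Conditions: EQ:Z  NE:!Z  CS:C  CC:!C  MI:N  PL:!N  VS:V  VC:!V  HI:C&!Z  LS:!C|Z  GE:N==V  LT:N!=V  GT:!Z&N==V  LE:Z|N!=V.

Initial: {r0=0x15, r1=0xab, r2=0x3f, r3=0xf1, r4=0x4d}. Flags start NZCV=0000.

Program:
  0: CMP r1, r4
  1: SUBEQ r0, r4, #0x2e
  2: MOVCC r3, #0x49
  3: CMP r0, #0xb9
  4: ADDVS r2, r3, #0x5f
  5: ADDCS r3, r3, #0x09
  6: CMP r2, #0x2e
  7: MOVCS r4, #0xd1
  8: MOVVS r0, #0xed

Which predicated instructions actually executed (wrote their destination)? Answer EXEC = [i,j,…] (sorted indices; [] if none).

0: ✓ CMP  NZCV=0011
1: · SUBEQ
2: · MOVCC
3: ✓ CMP  NZCV=0000
4: · ADDVS
5: · ADDCS
6: ✓ CMP  NZCV=0010
7: ✓ MOVCS  r4←0xd1
8: · MOVVS

EXEC = [7]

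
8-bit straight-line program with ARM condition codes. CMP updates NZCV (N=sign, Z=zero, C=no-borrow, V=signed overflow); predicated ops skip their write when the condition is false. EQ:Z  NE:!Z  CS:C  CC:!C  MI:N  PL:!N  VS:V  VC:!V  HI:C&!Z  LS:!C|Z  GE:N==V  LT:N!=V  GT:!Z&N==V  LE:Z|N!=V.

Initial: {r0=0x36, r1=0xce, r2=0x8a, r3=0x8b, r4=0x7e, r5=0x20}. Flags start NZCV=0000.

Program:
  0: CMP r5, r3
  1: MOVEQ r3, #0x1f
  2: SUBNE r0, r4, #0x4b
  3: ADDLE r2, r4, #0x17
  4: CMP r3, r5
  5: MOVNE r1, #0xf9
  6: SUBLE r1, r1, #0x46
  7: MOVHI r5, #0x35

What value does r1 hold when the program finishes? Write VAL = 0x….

0: ✓ CMP  NZCV=1001
1: · MOVEQ
2: ✓ SUBNE  r0←0x33
3: · ADDLE
4: ✓ CMP  NZCV=0011
5: ✓ MOVNE  r1←0xf9
6: ✓ SUBLE  r1←0xb3
7: ✓ MOVHI  r5←0x35

VAL = 0xb3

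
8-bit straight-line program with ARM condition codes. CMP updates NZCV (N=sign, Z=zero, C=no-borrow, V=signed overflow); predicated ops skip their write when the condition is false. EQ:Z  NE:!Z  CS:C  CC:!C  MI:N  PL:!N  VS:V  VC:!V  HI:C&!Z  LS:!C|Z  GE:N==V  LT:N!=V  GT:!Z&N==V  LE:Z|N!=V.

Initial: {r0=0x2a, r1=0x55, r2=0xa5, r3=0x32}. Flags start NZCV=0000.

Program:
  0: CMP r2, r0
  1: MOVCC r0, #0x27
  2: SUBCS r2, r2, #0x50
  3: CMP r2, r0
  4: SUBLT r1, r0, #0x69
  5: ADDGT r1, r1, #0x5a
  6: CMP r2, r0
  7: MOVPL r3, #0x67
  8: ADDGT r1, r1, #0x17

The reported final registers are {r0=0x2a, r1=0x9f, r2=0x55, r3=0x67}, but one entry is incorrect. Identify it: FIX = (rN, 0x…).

0: ✓ CMP  NZCV=0011
1: · MOVCC
2: ✓ SUBCS  r2←0x55
3: ✓ CMP  NZCV=0010
4: · SUBLT
5: ✓ ADDGT  r1←0xaf
6: ✓ CMP  NZCV=0010
7: ✓ MOVPL  r3←0x67
8: ✓ ADDGT  r1←0xc6

FIX = (r1, 0xc6)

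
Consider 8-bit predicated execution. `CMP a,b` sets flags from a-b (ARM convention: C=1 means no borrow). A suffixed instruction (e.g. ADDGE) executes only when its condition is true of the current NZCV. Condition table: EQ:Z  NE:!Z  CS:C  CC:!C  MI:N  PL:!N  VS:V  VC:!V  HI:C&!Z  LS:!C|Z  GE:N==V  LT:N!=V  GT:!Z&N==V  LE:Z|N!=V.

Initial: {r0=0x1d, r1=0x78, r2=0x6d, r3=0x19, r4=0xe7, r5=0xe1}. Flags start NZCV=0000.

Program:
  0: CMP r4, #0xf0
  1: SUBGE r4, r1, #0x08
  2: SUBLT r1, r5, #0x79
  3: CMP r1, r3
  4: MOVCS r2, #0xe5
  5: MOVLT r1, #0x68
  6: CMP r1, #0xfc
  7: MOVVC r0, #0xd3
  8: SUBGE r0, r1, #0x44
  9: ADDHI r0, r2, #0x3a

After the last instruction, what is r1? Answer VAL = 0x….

[0] flags=1000 → (cmp)
[1] flags=1000 GE?F → skip
[2] flags=1000 LT?T → r1=0x68
[3] flags=0010 → (cmp)
[4] flags=0010 CS?T → r2=0xe5
[5] flags=0010 LT?F → skip
[6] flags=0000 → (cmp)
[7] flags=0000 VC?T → r0=0xd3
[8] flags=0000 GE?T → r0=0x24
[9] flags=0000 HI?F → skip

VAL = 0x68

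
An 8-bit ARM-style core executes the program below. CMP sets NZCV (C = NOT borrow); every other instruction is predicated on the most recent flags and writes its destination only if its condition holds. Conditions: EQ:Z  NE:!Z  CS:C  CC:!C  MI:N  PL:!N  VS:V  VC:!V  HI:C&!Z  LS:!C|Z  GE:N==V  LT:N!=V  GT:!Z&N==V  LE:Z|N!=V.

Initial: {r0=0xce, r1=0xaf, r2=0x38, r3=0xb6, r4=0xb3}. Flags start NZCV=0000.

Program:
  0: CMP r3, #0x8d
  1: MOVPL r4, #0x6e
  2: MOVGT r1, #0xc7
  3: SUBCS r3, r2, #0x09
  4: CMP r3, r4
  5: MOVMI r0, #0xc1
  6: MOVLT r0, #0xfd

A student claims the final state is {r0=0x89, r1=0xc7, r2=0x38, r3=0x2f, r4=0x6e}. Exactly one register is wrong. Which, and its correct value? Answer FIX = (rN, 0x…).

FIX = (r0, 0xfd)

[0] flags=0010 → (cmp)
[1] flags=0010 PL?T → r4=0x6e
[2] flags=0010 GT?T → r1=0xc7
[3] flags=0010 CS?T → r3=0x2f
[4] flags=1000 → (cmp)
[5] flags=1000 MI?T → r0=0xc1
[6] flags=1000 LT?T → r0=0xfd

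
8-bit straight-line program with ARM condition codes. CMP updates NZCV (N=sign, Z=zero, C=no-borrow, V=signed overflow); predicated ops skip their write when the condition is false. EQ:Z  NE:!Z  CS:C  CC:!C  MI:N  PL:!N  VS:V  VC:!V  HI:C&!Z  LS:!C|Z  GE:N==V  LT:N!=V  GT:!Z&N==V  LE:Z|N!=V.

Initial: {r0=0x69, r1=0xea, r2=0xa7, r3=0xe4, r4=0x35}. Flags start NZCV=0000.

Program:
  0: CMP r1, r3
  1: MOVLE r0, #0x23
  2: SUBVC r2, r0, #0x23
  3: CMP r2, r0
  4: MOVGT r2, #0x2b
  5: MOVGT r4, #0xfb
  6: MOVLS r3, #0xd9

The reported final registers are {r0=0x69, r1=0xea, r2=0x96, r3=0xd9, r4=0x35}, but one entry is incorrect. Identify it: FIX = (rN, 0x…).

FIX = (r2, 0x46)

0: ✓ CMP  NZCV=0010
1: · MOVLE
2: ✓ SUBVC  r2←0x46
3: ✓ CMP  NZCV=1000
4: · MOVGT
5: · MOVGT
6: ✓ MOVLS  r3←0xd9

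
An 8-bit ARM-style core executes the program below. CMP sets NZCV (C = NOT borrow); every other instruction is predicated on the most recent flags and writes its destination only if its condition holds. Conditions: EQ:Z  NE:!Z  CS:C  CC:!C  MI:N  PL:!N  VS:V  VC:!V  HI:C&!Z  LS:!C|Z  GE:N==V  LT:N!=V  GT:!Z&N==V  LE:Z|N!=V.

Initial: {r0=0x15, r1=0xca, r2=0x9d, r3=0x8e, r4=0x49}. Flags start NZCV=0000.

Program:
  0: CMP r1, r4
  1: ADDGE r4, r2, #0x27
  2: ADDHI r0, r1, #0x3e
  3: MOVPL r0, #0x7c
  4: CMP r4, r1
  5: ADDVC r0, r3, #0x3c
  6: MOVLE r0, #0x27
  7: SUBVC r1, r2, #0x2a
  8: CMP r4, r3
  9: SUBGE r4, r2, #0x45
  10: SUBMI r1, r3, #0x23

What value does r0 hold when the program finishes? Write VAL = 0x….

VAL = 0xca

[0] flags=1010 → (cmp)
[1] flags=1010 GE?F → skip
[2] flags=1010 HI?T → r0=0x08
[3] flags=1010 PL?F → skip
[4] flags=0000 → (cmp)
[5] flags=0000 VC?T → r0=0xca
[6] flags=0000 LE?F → skip
[7] flags=0000 VC?T → r1=0x73
[8] flags=1001 → (cmp)
[9] flags=1001 GE?T → r4=0x58
[10] flags=1001 MI?T → r1=0x6b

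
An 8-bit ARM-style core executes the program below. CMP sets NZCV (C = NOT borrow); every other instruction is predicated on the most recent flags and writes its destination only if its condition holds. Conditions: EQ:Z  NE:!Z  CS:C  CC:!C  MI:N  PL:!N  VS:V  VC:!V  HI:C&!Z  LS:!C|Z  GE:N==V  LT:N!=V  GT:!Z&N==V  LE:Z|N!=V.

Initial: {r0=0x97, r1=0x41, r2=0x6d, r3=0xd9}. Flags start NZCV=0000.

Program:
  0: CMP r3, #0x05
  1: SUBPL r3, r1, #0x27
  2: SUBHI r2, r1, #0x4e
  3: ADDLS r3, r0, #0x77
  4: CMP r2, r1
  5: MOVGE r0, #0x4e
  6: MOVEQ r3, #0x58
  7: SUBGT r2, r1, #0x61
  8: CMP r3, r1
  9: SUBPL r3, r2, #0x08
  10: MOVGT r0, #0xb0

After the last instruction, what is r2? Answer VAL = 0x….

VAL = 0xf3

[0] flags=1010 → (cmp)
[1] flags=1010 PL?F → skip
[2] flags=1010 HI?T → r2=0xf3
[3] flags=1010 LS?F → skip
[4] flags=1010 → (cmp)
[5] flags=1010 GE?F → skip
[6] flags=1010 EQ?F → skip
[7] flags=1010 GT?F → skip
[8] flags=1010 → (cmp)
[9] flags=1010 PL?F → skip
[10] flags=1010 GT?F → skip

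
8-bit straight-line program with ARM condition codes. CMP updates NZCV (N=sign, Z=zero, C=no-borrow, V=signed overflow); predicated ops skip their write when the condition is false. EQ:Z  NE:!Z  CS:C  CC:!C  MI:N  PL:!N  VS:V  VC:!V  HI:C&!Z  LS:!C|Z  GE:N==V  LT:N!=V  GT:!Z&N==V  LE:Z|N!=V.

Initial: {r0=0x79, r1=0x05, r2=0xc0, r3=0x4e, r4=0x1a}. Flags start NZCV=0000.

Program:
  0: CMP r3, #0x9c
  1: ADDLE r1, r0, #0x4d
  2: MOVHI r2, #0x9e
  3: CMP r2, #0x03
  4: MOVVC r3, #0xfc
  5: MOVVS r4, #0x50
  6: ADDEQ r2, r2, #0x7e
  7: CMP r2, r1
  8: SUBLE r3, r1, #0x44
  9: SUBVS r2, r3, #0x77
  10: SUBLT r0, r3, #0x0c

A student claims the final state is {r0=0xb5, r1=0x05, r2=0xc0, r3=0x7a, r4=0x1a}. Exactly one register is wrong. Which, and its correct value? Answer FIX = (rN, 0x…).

[0] flags=1001 → (cmp)
[1] flags=1001 LE?F → skip
[2] flags=1001 HI?F → skip
[3] flags=1010 → (cmp)
[4] flags=1010 VC?T → r3=0xfc
[5] flags=1010 VS?F → skip
[6] flags=1010 EQ?F → skip
[7] flags=1010 → (cmp)
[8] flags=1010 LE?T → r3=0xc1
[9] flags=1010 VS?F → skip
[10] flags=1010 LT?T → r0=0xb5

FIX = (r3, 0xc1)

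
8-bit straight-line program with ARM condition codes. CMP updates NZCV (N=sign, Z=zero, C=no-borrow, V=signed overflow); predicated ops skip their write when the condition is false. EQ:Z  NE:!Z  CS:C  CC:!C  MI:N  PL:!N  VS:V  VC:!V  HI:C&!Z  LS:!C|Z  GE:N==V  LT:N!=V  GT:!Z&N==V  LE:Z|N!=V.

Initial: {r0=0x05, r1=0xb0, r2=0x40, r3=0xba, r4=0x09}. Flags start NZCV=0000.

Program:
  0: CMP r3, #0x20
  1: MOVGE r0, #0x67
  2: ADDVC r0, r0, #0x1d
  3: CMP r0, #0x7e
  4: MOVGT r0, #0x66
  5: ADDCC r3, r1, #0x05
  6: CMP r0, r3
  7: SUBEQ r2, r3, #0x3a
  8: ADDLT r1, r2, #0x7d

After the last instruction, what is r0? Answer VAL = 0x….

VAL = 0x22

0: ✓ CMP  NZCV=1010
1: · MOVGE
2: ✓ ADDVC  r0←0x22
3: ✓ CMP  NZCV=1000
4: · MOVGT
5: ✓ ADDCC  r3←0xb5
6: ✓ CMP  NZCV=0000
7: · SUBEQ
8: · ADDLT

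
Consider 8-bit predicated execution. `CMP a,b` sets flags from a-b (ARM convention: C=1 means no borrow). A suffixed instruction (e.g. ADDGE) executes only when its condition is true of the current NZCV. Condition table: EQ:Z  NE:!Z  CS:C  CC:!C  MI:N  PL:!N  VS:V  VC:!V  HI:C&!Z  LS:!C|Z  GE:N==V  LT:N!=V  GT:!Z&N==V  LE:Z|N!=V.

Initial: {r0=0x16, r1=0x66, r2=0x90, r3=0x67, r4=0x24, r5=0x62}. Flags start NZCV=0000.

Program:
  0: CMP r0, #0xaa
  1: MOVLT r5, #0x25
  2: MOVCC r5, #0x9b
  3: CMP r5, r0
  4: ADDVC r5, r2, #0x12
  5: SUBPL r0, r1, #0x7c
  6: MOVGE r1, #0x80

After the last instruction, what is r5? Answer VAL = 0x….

[0] flags=0000 → (cmp)
[1] flags=0000 LT?F → skip
[2] flags=0000 CC?T → r5=0x9b
[3] flags=1010 → (cmp)
[4] flags=1010 VC?T → r5=0xa2
[5] flags=1010 PL?F → skip
[6] flags=1010 GE?F → skip

VAL = 0xa2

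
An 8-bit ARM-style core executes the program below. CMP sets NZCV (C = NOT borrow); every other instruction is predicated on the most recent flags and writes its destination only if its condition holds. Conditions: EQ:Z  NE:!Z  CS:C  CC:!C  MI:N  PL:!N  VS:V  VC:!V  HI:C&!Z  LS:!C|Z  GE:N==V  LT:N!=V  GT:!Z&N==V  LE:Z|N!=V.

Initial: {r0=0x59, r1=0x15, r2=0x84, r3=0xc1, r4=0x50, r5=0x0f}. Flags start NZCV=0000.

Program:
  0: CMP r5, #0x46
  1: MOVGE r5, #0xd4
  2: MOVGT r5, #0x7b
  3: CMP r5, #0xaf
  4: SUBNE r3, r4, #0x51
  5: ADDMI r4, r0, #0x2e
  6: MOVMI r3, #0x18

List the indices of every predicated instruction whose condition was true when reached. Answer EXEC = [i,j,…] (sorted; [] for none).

0: ✓ CMP  NZCV=1000
1: · MOVGE
2: · MOVGT
3: ✓ CMP  NZCV=0000
4: ✓ SUBNE  r3←0xff
5: · ADDMI
6: · MOVMI

EXEC = [4]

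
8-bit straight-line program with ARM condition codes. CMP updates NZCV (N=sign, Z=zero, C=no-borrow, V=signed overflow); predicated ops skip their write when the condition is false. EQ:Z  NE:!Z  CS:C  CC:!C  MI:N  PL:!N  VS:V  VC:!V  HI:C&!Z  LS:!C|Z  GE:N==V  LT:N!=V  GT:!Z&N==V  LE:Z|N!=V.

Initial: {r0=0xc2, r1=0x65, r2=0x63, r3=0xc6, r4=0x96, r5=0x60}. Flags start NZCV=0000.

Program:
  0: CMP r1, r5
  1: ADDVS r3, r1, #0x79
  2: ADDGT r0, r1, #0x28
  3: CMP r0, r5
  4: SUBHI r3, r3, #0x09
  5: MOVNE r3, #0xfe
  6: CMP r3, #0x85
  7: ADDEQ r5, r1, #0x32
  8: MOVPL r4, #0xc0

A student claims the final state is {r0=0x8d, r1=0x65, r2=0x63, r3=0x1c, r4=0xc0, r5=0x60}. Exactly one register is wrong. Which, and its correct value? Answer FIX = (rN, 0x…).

FIX = (r3, 0xfe)

[0] flags=0010 → (cmp)
[1] flags=0010 VS?F → skip
[2] flags=0010 GT?T → r0=0x8d
[3] flags=0011 → (cmp)
[4] flags=0011 HI?T → r3=0xbd
[5] flags=0011 NE?T → r3=0xfe
[6] flags=0010 → (cmp)
[7] flags=0010 EQ?F → skip
[8] flags=0010 PL?T → r4=0xc0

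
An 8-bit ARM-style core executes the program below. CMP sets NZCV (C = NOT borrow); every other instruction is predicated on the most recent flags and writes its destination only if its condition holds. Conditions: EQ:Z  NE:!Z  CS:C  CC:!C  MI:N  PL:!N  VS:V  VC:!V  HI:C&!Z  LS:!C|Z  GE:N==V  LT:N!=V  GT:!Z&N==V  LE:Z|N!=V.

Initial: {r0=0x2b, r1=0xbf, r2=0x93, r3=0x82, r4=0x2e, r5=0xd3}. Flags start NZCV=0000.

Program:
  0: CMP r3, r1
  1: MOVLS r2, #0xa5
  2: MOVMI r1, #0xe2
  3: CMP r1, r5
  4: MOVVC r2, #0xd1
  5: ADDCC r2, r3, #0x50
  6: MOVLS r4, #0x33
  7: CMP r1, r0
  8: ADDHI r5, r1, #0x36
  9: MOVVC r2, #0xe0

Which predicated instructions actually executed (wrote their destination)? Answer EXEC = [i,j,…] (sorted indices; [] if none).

EXEC = [1,2,4,8,9]

0: ✓ CMP  NZCV=1000
1: ✓ MOVLS  r2←0xa5
2: ✓ MOVMI  r1←0xe2
3: ✓ CMP  NZCV=0010
4: ✓ MOVVC  r2←0xd1
5: · ADDCC
6: · MOVLS
7: ✓ CMP  NZCV=1010
8: ✓ ADDHI  r5←0x18
9: ✓ MOVVC  r2←0xe0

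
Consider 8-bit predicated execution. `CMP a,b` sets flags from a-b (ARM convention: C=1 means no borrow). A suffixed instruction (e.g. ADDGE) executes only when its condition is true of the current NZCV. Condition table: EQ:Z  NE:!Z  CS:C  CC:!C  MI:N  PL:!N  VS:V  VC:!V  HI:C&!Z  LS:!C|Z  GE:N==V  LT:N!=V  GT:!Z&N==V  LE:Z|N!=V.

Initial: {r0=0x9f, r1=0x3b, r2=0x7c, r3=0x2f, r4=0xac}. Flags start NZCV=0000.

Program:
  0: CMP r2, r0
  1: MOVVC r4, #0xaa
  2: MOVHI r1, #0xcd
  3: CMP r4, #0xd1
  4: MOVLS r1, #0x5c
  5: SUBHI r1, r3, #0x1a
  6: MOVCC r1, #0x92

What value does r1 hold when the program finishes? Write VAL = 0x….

[0] flags=1001 → (cmp)
[1] flags=1001 VC?F → skip
[2] flags=1001 HI?F → skip
[3] flags=1000 → (cmp)
[4] flags=1000 LS?T → r1=0x5c
[5] flags=1000 HI?F → skip
[6] flags=1000 CC?T → r1=0x92

VAL = 0x92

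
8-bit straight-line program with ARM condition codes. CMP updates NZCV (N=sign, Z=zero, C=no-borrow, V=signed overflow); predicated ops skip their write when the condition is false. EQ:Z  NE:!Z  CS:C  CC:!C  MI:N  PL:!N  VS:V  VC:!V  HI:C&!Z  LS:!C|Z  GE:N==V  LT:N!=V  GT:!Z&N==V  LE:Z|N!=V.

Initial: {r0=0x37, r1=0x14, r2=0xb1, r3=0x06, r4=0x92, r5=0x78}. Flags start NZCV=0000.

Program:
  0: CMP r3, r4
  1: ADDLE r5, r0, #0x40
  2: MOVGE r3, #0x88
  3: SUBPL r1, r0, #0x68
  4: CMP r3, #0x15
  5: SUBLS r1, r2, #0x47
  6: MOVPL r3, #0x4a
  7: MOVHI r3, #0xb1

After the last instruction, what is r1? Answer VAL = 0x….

VAL = 0xcf

0: ✓ CMP  NZCV=0000
1: · ADDLE
2: ✓ MOVGE  r3←0x88
3: ✓ SUBPL  r1←0xcf
4: ✓ CMP  NZCV=0011
5: · SUBLS
6: ✓ MOVPL  r3←0x4a
7: ✓ MOVHI  r3←0xb1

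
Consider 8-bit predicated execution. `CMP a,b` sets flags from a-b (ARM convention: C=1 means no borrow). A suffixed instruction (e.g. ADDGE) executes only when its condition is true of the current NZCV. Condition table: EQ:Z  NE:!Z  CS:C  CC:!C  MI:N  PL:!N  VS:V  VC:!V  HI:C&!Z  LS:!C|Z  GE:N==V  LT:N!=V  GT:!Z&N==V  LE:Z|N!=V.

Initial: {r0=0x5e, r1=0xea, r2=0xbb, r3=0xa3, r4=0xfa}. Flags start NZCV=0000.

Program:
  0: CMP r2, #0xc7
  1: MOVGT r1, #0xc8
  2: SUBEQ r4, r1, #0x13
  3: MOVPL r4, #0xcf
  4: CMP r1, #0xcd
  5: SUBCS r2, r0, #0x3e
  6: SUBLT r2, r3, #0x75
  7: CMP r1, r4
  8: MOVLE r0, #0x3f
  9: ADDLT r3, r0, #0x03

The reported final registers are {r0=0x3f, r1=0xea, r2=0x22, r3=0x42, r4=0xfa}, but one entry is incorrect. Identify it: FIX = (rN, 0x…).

0: ✓ CMP  NZCV=1000
1: · MOVGT
2: · SUBEQ
3: · MOVPL
4: ✓ CMP  NZCV=0010
5: ✓ SUBCS  r2←0x20
6: · SUBLT
7: ✓ CMP  NZCV=1000
8: ✓ MOVLE  r0←0x3f
9: ✓ ADDLT  r3←0x42

FIX = (r2, 0x20)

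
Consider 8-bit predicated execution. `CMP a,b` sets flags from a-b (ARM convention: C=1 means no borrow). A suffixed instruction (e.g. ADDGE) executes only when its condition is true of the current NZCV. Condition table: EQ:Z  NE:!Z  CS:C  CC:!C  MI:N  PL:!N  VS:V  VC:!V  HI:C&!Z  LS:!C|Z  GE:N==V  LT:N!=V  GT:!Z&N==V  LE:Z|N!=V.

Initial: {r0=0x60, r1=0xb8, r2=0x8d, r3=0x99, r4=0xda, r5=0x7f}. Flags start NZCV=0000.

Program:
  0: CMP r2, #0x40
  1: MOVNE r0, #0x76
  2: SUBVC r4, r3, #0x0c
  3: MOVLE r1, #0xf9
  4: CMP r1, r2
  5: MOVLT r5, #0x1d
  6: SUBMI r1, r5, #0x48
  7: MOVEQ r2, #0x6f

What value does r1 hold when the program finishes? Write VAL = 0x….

VAL = 0xf9

[0] flags=0011 → (cmp)
[1] flags=0011 NE?T → r0=0x76
[2] flags=0011 VC?F → skip
[3] flags=0011 LE?T → r1=0xf9
[4] flags=0010 → (cmp)
[5] flags=0010 LT?F → skip
[6] flags=0010 MI?F → skip
[7] flags=0010 EQ?F → skip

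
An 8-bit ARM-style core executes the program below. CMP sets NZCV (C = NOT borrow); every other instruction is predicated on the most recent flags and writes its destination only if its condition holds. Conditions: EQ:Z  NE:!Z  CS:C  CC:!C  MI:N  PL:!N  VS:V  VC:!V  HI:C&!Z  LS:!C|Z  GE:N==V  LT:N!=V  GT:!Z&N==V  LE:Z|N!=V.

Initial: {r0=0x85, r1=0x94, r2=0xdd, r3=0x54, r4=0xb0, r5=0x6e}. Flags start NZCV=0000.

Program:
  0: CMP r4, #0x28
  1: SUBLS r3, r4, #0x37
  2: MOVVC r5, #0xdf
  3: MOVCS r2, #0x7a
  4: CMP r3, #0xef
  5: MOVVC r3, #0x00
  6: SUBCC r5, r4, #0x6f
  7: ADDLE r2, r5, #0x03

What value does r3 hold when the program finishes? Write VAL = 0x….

VAL = 0x00

0: ✓ CMP  NZCV=1010
1: · SUBLS
2: ✓ MOVVC  r5←0xdf
3: ✓ MOVCS  r2←0x7a
4: ✓ CMP  NZCV=0000
5: ✓ MOVVC  r3←0x00
6: ✓ SUBCC  r5←0x41
7: · ADDLE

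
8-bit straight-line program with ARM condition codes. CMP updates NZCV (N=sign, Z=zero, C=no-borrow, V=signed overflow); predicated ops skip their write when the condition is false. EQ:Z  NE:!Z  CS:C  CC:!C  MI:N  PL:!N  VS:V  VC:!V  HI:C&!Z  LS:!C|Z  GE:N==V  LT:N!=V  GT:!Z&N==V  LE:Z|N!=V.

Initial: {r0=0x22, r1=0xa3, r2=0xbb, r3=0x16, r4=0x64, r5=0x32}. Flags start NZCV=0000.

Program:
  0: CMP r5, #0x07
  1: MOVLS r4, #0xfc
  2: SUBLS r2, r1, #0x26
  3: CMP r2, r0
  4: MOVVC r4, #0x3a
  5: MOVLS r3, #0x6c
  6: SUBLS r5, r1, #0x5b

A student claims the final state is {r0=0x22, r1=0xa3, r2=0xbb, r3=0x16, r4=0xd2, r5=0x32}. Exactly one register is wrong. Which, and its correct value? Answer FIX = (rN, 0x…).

0: ✓ CMP  NZCV=0010
1: · MOVLS
2: · SUBLS
3: ✓ CMP  NZCV=1010
4: ✓ MOVVC  r4←0x3a
5: · MOVLS
6: · SUBLS

FIX = (r4, 0x3a)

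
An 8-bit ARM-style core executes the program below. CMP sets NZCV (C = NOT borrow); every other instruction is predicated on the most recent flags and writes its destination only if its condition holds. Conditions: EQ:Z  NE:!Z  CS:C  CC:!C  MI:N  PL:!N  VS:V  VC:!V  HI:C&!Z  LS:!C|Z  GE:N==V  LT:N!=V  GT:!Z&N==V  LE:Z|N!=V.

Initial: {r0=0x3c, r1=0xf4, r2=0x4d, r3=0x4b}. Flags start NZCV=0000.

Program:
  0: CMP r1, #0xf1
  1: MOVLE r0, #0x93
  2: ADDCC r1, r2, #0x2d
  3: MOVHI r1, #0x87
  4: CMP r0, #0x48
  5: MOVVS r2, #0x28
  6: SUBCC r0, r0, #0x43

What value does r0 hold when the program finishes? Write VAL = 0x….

[0] flags=0010 → (cmp)
[1] flags=0010 LE?F → skip
[2] flags=0010 CC?F → skip
[3] flags=0010 HI?T → r1=0x87
[4] flags=1000 → (cmp)
[5] flags=1000 VS?F → skip
[6] flags=1000 CC?T → r0=0xf9

VAL = 0xf9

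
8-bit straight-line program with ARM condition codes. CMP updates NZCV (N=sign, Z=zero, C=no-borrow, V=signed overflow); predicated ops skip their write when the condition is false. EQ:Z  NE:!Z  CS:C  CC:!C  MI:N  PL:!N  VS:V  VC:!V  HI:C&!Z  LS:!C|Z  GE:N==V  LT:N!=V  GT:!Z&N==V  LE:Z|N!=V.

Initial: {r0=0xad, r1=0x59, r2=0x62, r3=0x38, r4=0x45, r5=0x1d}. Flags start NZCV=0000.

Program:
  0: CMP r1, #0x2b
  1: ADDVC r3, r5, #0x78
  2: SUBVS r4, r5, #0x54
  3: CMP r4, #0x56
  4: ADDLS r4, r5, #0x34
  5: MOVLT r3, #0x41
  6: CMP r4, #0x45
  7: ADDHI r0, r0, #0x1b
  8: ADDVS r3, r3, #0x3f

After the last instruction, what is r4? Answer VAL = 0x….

VAL = 0x51

[0] flags=0010 → (cmp)
[1] flags=0010 VC?T → r3=0x95
[2] flags=0010 VS?F → skip
[3] flags=1000 → (cmp)
[4] flags=1000 LS?T → r4=0x51
[5] flags=1000 LT?T → r3=0x41
[6] flags=0010 → (cmp)
[7] flags=0010 HI?T → r0=0xc8
[8] flags=0010 VS?F → skip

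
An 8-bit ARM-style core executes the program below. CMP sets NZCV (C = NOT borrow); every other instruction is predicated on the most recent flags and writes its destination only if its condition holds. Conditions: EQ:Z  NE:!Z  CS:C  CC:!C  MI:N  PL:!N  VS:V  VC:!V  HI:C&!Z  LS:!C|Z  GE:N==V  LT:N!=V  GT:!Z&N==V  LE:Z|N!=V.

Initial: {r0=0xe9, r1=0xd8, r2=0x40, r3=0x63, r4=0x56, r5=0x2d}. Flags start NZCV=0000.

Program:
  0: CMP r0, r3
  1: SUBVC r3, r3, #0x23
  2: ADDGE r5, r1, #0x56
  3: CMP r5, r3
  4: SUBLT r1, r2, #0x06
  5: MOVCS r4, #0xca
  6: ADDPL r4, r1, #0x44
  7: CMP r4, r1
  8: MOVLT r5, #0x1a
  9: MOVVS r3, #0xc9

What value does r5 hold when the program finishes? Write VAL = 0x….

0: ✓ CMP  NZCV=1010
1: ✓ SUBVC  r3←0x40
2: · ADDGE
3: ✓ CMP  NZCV=1000
4: ✓ SUBLT  r1←0x3a
5: · MOVCS
6: · ADDPL
7: ✓ CMP  NZCV=0010
8: · MOVLT
9: · MOVVS

VAL = 0x2d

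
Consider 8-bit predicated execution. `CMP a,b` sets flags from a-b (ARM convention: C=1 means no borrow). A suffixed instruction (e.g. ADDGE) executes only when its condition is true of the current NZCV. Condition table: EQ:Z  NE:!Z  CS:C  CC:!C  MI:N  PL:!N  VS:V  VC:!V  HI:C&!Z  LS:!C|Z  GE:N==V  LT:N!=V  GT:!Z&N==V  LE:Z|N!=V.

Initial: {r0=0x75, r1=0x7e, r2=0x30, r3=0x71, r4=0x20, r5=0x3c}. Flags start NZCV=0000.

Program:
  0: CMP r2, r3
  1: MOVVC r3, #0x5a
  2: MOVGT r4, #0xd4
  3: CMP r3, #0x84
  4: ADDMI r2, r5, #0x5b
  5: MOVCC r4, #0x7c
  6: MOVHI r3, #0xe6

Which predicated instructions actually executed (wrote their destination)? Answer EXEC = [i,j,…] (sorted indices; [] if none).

0: ✓ CMP  NZCV=1000
1: ✓ MOVVC  r3←0x5a
2: · MOVGT
3: ✓ CMP  NZCV=1001
4: ✓ ADDMI  r2←0x97
5: ✓ MOVCC  r4←0x7c
6: · MOVHI

EXEC = [1,4,5]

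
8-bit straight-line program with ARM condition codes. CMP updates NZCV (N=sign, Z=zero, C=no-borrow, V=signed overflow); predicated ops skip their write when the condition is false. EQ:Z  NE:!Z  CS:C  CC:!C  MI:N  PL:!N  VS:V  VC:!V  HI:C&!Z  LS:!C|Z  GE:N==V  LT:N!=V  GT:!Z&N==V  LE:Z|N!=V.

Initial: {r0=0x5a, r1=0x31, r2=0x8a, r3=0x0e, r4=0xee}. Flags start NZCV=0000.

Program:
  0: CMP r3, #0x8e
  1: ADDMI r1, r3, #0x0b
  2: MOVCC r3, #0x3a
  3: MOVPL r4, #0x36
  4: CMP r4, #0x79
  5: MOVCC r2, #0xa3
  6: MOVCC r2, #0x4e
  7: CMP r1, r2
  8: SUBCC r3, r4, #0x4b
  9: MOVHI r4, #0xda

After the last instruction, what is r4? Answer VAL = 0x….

0: ✓ CMP  NZCV=1001
1: ✓ ADDMI  r1←0x19
2: ✓ MOVCC  r3←0x3a
3: · MOVPL
4: ✓ CMP  NZCV=0011
5: · MOVCC
6: · MOVCC
7: ✓ CMP  NZCV=1001
8: ✓ SUBCC  r3←0xa3
9: · MOVHI

VAL = 0xee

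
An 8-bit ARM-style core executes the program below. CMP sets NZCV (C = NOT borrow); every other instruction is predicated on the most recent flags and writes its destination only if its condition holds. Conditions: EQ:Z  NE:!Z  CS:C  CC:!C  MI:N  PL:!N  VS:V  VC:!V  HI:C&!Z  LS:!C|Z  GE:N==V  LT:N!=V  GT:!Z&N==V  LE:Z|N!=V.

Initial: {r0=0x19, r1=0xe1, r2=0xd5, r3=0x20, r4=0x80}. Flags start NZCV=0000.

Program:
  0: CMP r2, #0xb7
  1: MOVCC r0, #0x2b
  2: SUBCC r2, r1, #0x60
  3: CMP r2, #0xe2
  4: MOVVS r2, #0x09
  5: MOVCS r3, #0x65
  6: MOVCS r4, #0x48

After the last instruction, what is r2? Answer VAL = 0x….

VAL = 0xd5

0: ✓ CMP  NZCV=0010
1: · MOVCC
2: · SUBCC
3: ✓ CMP  NZCV=1000
4: · MOVVS
5: · MOVCS
6: · MOVCS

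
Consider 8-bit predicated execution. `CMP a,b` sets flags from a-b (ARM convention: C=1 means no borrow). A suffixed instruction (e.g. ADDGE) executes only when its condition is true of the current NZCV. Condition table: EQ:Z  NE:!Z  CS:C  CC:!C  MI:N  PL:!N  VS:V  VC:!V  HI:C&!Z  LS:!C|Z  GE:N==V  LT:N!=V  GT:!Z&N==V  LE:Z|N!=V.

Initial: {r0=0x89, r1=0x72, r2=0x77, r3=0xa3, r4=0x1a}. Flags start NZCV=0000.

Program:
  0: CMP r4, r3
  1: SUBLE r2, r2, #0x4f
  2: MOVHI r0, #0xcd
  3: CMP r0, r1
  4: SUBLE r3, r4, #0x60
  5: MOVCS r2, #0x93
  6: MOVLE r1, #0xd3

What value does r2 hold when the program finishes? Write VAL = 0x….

0: ✓ CMP  NZCV=0000
1: · SUBLE
2: · MOVHI
3: ✓ CMP  NZCV=0011
4: ✓ SUBLE  r3←0xba
5: ✓ MOVCS  r2←0x93
6: ✓ MOVLE  r1←0xd3

VAL = 0x93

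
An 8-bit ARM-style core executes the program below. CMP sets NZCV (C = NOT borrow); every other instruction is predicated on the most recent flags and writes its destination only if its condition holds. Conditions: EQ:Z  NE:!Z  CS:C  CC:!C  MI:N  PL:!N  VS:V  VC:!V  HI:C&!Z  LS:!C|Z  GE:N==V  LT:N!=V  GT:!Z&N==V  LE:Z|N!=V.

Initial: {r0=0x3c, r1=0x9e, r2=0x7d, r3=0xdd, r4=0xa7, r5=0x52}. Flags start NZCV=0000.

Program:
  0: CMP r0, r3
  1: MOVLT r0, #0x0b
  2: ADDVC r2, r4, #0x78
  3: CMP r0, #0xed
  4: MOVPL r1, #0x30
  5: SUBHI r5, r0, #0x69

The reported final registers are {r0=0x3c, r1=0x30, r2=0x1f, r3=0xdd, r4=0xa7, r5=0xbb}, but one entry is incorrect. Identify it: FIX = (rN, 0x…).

FIX = (r5, 0x52)

0: ✓ CMP  NZCV=0000
1: · MOVLT
2: ✓ ADDVC  r2←0x1f
3: ✓ CMP  NZCV=0000
4: ✓ MOVPL  r1←0x30
5: · SUBHI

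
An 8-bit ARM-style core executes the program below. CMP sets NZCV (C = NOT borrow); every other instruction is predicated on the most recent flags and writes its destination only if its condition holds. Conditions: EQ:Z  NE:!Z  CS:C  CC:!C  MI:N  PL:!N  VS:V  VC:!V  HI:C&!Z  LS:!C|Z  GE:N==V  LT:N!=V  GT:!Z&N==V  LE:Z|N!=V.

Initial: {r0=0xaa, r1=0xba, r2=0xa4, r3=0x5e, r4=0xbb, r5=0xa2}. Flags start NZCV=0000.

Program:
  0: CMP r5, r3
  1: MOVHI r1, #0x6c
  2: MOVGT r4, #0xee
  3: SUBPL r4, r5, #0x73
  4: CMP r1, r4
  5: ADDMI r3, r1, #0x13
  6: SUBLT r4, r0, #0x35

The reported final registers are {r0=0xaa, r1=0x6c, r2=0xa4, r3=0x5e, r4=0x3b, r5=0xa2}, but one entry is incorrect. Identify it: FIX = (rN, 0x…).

FIX = (r4, 0x2f)

[0] flags=0011 → (cmp)
[1] flags=0011 HI?T → r1=0x6c
[2] flags=0011 GT?F → skip
[3] flags=0011 PL?T → r4=0x2f
[4] flags=0010 → (cmp)
[5] flags=0010 MI?F → skip
[6] flags=0010 LT?F → skip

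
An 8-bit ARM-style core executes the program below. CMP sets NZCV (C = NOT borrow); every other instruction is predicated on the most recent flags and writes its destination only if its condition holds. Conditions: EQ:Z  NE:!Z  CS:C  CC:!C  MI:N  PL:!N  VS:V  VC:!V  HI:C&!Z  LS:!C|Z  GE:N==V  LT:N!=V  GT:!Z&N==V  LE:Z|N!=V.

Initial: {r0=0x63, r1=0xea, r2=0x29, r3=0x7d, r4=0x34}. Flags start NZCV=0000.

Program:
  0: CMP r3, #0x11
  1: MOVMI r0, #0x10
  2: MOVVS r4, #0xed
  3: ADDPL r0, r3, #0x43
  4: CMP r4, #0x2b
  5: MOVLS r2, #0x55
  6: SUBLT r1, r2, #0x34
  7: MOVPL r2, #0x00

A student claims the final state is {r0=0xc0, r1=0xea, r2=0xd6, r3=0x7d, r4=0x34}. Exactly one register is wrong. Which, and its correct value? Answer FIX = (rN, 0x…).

[0] flags=0010 → (cmp)
[1] flags=0010 MI?F → skip
[2] flags=0010 VS?F → skip
[3] flags=0010 PL?T → r0=0xc0
[4] flags=0010 → (cmp)
[5] flags=0010 LS?F → skip
[6] flags=0010 LT?F → skip
[7] flags=0010 PL?T → r2=0x00

FIX = (r2, 0x00)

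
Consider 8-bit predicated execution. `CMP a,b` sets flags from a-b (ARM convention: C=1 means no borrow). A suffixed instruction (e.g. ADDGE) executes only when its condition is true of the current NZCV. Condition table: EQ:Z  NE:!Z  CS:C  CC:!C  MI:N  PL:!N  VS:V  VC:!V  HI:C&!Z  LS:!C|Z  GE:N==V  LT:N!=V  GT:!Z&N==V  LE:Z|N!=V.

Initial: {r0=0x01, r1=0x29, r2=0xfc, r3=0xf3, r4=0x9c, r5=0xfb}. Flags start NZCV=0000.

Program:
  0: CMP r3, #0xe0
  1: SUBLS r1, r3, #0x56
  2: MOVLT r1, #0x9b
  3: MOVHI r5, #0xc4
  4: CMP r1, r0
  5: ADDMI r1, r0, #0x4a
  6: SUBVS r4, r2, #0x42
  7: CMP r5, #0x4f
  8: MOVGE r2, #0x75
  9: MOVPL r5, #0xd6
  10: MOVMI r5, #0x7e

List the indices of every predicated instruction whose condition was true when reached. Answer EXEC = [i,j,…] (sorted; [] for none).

[0] flags=0010 → (cmp)
[1] flags=0010 LS?F → skip
[2] flags=0010 LT?F → skip
[3] flags=0010 HI?T → r5=0xc4
[4] flags=0010 → (cmp)
[5] flags=0010 MI?F → skip
[6] flags=0010 VS?F → skip
[7] flags=0011 → (cmp)
[8] flags=0011 GE?F → skip
[9] flags=0011 PL?T → r5=0xd6
[10] flags=0011 MI?F → skip

EXEC = [3,9]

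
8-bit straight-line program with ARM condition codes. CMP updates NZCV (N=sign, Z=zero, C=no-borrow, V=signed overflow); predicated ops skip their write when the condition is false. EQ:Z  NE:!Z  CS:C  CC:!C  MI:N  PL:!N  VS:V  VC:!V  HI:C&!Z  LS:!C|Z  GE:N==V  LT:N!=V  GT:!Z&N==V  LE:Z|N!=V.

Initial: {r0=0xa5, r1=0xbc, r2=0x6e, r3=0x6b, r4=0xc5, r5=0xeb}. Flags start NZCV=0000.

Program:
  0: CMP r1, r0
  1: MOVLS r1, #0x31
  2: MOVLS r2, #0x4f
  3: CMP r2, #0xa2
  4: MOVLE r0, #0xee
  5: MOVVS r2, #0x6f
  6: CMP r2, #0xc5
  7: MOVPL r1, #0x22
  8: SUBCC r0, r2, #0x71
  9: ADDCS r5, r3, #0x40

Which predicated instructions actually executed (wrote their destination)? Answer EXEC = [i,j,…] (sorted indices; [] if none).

[0] flags=0010 → (cmp)
[1] flags=0010 LS?F → skip
[2] flags=0010 LS?F → skip
[3] flags=1001 → (cmp)
[4] flags=1001 LE?F → skip
[5] flags=1001 VS?T → r2=0x6f
[6] flags=1001 → (cmp)
[7] flags=1001 PL?F → skip
[8] flags=1001 CC?T → r0=0xfe
[9] flags=1001 CS?F → skip

EXEC = [5,8]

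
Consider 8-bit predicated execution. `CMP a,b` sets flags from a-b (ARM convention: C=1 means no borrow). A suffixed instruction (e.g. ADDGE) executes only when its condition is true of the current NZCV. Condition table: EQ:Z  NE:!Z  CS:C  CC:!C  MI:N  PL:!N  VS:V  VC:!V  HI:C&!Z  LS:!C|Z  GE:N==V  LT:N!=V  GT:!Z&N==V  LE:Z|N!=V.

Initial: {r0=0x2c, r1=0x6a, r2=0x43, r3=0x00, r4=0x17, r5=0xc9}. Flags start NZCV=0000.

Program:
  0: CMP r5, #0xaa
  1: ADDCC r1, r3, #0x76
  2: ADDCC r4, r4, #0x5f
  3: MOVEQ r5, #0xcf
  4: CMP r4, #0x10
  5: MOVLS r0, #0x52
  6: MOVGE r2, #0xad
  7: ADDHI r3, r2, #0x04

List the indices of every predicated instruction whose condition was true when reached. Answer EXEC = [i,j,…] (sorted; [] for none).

0: ✓ CMP  NZCV=0010
1: · ADDCC
2: · ADDCC
3: · MOVEQ
4: ✓ CMP  NZCV=0010
5: · MOVLS
6: ✓ MOVGE  r2←0xad
7: ✓ ADDHI  r3←0xb1

EXEC = [6,7]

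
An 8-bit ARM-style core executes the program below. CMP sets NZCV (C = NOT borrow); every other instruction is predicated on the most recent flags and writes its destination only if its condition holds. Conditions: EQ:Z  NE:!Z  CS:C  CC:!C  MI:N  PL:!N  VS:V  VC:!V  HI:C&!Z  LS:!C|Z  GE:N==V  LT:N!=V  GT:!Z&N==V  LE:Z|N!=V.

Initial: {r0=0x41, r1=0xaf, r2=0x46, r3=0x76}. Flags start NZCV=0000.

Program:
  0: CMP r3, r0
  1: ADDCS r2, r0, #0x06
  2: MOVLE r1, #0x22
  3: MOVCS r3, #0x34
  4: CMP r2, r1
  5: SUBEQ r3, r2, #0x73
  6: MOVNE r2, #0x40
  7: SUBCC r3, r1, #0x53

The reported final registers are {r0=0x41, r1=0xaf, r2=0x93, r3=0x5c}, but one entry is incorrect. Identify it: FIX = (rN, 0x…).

FIX = (r2, 0x40)

[0] flags=0010 → (cmp)
[1] flags=0010 CS?T → r2=0x47
[2] flags=0010 LE?F → skip
[3] flags=0010 CS?T → r3=0x34
[4] flags=1001 → (cmp)
[5] flags=1001 EQ?F → skip
[6] flags=1001 NE?T → r2=0x40
[7] flags=1001 CC?T → r3=0x5c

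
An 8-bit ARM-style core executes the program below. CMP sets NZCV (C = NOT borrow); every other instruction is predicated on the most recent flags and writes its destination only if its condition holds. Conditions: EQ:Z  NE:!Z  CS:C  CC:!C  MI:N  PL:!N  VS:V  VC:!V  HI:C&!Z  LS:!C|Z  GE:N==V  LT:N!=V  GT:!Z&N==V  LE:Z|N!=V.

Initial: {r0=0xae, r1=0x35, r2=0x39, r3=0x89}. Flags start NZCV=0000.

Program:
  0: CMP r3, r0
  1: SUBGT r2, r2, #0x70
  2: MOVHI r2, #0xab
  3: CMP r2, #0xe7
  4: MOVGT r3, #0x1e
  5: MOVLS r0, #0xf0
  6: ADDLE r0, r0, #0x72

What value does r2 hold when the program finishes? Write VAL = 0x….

0: ✓ CMP  NZCV=1000
1: · SUBGT
2: · MOVHI
3: ✓ CMP  NZCV=0000
4: ✓ MOVGT  r3←0x1e
5: ✓ MOVLS  r0←0xf0
6: · ADDLE

VAL = 0x39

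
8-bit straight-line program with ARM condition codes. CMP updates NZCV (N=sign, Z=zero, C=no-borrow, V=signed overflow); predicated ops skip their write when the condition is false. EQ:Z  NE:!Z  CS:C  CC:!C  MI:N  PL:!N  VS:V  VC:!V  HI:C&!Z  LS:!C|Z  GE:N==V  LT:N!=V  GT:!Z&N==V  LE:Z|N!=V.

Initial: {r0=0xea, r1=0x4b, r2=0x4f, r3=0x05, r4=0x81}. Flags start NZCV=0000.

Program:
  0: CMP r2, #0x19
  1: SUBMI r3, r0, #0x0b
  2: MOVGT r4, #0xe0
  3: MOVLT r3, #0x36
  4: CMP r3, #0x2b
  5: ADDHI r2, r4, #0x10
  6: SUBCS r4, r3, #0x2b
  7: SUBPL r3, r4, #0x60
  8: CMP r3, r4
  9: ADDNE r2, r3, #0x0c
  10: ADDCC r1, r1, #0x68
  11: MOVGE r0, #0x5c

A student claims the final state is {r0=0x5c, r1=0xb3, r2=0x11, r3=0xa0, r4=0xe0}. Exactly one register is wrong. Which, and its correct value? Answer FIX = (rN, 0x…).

[0] flags=0010 → (cmp)
[1] flags=0010 MI?F → skip
[2] flags=0010 GT?T → r4=0xe0
[3] flags=0010 LT?F → skip
[4] flags=1000 → (cmp)
[5] flags=1000 HI?F → skip
[6] flags=1000 CS?F → skip
[7] flags=1000 PL?F → skip
[8] flags=0000 → (cmp)
[9] flags=0000 NE?T → r2=0x11
[10] flags=0000 CC?T → r1=0xb3
[11] flags=0000 GE?T → r0=0x5c

FIX = (r3, 0x05)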